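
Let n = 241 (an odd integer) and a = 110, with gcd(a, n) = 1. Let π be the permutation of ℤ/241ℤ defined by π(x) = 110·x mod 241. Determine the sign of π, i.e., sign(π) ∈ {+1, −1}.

-1

Orbit of 87 under x↦110x: [87, 171, 12, 115, 118, 207, 116]… (length divides ord_241(110)).
The orbit structure of x ↦ 110x mod 241: 2 orbits of sizes [240, 1].
With 2 cycles on 241 points, sign = (−1)^{241−2} = -1.
Zolotarev: (110|241) = -1, matching the cycle-count sign.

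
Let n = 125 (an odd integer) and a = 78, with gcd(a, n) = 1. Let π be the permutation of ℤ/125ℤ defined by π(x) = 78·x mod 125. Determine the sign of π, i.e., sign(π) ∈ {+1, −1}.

Start at x=63: 63 → 39 → 42 → 26 → 28 → 59 → 102 → … (one orbit).
4 cycles of lengths [100, 20, 4, 1].
sign(π) = (−1)^{n − #cycles} = (−1)^{125−4} = (−1)^121 = -1.
(78|125)_J = -1 (Zolotarev's lemma cross-check).

-1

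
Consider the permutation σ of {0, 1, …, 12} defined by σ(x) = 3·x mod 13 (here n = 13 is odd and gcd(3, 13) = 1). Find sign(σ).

+1

Orbit of 3 under x↦3x: [3, 9, 1]… (length divides ord_13(3)).
Decompose π into cycles: lengths [3, 3, 3, 3, 1] (5 cycles, including the fixed point 0).
13 − 5 = 8 transpositions; sign(π) = (−1)^8 = +1.
Zolotarev: (3|13) = +1, matching the cycle-count sign.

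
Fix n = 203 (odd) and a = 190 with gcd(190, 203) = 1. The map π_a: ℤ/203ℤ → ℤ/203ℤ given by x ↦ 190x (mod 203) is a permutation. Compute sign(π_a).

+1

Trace 1: π^k(1) = [1, 190, 169, 36, 141, 197, 78] for k=0..6.
Cycle lengths of π_190 on ℤ/203ℤ: [7, 7, 7, 7, 7, 7, 7, 7, 7, 7, 7, 7, 7, 7, 7, 7, 7, 7, 7, 7, 7, 7, 7, 7, 7, 7, 7, 7, 1, 1, 1, 1, 1, 1, 1]; 35 cycles in total.
n − c = 203 − 35 = 168; sign = (−1)^168 = +1.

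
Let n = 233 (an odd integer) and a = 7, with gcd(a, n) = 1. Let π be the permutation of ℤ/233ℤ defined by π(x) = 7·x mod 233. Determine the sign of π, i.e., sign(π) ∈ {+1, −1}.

+1

Start at x=2: 2 → 14 → 98 → 220 → 142 → 62 → 201 → … (one orbit).
Decompose π into cycles: lengths [116, 116, 1] (3 cycles, including the fixed point 0).
With 3 cycles on 233 points, sign = (−1)^{233−3} = +1.
Check: (7/233) = +1 by Zolotarev.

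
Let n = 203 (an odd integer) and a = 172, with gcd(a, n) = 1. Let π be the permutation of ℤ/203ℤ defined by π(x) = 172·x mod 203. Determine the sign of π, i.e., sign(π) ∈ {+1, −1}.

Orbit of 130 under x↦172x: [130, 30, 85, 4, 79, 190, 200]… (length divides ord_203(172)).
Cycle type of π: 84×2 + 28 + 3×2 + 1; total 6 cycles.
6 cycles on 203: each ℓ→(−1)^(ℓ−1), product (−1)^197 = -1.
The Jacobi symbol (172|203) = -1 (Zolotarev) agrees.

-1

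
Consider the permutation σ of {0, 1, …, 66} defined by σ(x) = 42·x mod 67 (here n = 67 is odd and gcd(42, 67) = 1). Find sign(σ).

-1

Trace 58: π^k(58) = [58, 24, 3, 59, 66, 25, 45] for k=0..6.
The orbit structure of x ↦ 42x mod 67: 4 orbits of sizes [22, 22, 22, 1].
Σ(ℓ_i−1) = 67−4 = 63; sign = (−1)^63 = -1.
Zolotarev: (42|67) = -1, matching the cycle-count sign.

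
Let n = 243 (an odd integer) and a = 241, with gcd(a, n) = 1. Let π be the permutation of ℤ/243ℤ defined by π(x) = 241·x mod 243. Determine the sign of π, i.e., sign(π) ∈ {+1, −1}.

Orbit of 7 under x↦241x: [7, 229, 28, 187, 112, 19, 205]… (length divides ord_243(241)).
Cycle type of π: 81×2 + 27×2 + 9×2 + 3×2 + 1×3; total 11 cycles.
With 11 cycles on 243 points, sign = (−1)^{243−11} = +1.
Zolotarev: (241|243) = +1, matching the cycle-count sign.

+1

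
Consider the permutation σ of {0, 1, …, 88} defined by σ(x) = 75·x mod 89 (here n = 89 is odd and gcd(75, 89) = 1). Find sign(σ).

Orbit of 14 under x↦75x: [14, 71, 74, 32, 86, 42, 35]… (length divides ord_89(75)).
Cycle lengths of π_75 on ℤ/89ℤ: [88, 1]; 2 cycles in total.
Σ(ℓ_i−1) = 89−2 = 87; sign = (−1)^87 = -1.
Via Zolotarev, sign(π_{75}) = (75|89) = -1.

-1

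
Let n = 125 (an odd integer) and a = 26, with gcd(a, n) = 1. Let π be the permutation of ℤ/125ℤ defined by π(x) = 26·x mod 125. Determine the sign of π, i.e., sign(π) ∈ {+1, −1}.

Trace 1: π^k(1) = [1, 26, 51, 76, 101] for k=0..4.
Decompose π into cycles: lengths [5, 5, 5, 5, 5, 5, 5, 5, 5, 5, 5, 5, 5, 5, 5, 5, 5, 5, 5, 5, 1, 1, 1, 1, 1, 1, 1, 1, 1, 1, 1, 1, 1, 1, 1, 1, 1, 1, 1, 1, 1, 1, 1, 1, 1] (45 cycles, including the fixed point 0).
n − c = 125 − 45 = 80; sign = (−1)^80 = +1.
(26|125)_J = +1 (Zolotarev's lemma cross-check).

+1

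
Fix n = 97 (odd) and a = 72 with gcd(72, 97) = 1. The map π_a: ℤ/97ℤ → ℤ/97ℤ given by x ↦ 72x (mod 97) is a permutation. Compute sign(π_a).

+1

Trace 79: π^k(79) = [79, 62, 2, 47, 86, 81, 12] for k=0..6.
3 cycles of lengths [48, 48, 1].
Σ(ℓ_i−1) = 97−3 = 94; sign = (−1)^94 = +1.
Via Zolotarev, sign(π_{72}) = (72|97) = +1.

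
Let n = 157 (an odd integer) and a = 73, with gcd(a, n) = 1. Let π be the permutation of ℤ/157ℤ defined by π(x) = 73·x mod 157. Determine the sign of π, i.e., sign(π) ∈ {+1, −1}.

-1

Start at x=59: 59 → 68 → 97 → 16 → 69 → 13 → 7 → … (one orbit).
2 cycles of lengths [156, 1].
n − c = 157 − 2 = 155; sign = (−1)^155 = -1.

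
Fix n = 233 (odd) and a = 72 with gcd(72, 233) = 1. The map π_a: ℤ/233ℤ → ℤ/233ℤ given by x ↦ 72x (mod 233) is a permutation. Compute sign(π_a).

Trace 1: π^k(1) = [1, 72, 58, 215, 102, 121, 91] for k=0..6.
3 cycles of lengths [116, 116, 1].
sign(π) = (−1)^{n − #cycles} = (−1)^{233−3} = (−1)^230 = +1.

+1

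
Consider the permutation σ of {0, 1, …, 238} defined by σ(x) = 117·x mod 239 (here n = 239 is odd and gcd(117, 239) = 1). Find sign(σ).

-1

Start at x=51: 51 → 231 → 20 → 189 → 125 → 46 → 124 → … (one orbit).
The orbit structure of x ↦ 117x mod 239: 2 orbits of sizes [238, 1].
239 − 2 = 237 transpositions; sign(π) = (−1)^237 = -1.
Check: (117/239) = -1 by Zolotarev.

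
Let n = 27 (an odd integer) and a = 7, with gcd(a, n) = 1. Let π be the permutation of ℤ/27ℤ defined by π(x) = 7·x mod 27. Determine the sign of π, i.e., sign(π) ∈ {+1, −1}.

+1

Trace 10: π^k(10) = [10, 16, 4, 1, 7, 22, 19] for k=0..6.
Decompose π into cycles: lengths [9, 9, 3, 3, 1, 1, 1] (7 cycles, including the fixed point 0).
sign(π) = (−1)^{n − #cycles} = (−1)^{27−7} = (−1)^20 = +1.
(7|27)_J = +1 (Zolotarev's lemma cross-check).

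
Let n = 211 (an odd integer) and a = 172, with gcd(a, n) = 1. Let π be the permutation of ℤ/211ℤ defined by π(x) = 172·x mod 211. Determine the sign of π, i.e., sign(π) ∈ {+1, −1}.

+1

Start at x=70: 70 → 13 → 126 → 150 → 58 → 59 → 20 → … (one orbit).
Cycle lengths of π_172 on ℤ/211ℤ: [105, 105, 1]; 3 cycles in total.
n − c = 211 − 3 = 208; sign = (−1)^208 = +1.
(172|211)_J = +1 (Zolotarev's lemma cross-check).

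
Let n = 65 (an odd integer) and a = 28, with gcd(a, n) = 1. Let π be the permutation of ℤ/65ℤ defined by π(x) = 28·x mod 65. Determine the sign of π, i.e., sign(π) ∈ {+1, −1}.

+1

Start at x=64: 64 → 37 → 61 → 18 → 49 → 7 → 1 → … (one orbit).
π_28 has 7 disjoint cycles with lengths [12, 12, 12, 12, 12, 4, 1] on {0,…,64}.
65 − 7 = 58 transpositions; sign(π) = (−1)^58 = +1.
Zolotarev: (28|65) = +1, matching the cycle-count sign.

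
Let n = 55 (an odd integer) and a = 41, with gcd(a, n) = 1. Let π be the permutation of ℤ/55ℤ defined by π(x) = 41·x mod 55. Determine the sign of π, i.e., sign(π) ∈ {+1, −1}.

-1

Start at x=36: 36 → 46 → 16 → 51 → 1 → 41 → 31 → … (one orbit).
π_41 has 10 disjoint cycles with lengths [10, 10, 10, 10, 10, 1, 1, 1, 1, 1] on {0,…,54}.
10 cycles on 55: each ℓ→(−1)^(ℓ−1), product (−1)^45 = -1.
Zolotarev: (41|55) = -1, matching the cycle-count sign.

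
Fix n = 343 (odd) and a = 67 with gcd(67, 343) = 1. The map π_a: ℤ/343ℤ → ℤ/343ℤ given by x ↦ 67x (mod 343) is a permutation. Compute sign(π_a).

+1

Orbit of 1 under x↦67x: [1, 67, 30, 295, 214, 275, 246]… (length divides ord_343(67)).
The orbit structure of x ↦ 67x mod 343: 31 orbits of sizes [21, 21, 21, 21, 21, 21, 21, 21, 21, 21, 21, 21, 21, 21, 3, 3, 3, 3, 3, 3, 3, 3, 3, 3, 3, 3, 3, 3, 3, 3, 1].
n − c = 343 − 31 = 312; sign = (−1)^312 = +1.
Via Zolotarev, sign(π_{67}) = (67|343) = +1.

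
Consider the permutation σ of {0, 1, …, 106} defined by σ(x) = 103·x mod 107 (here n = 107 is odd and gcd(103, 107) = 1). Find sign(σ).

-1

Trace 35: π^k(35) = [35, 74, 25, 7, 79, 5, 87] for k=0..6.
The orbit structure of x ↦ 103x mod 107: 2 orbits of sizes [106, 1].
107 − 2 = 105 transpositions; sign(π) = (−1)^105 = -1.
The Jacobi symbol (103|107) = -1 (Zolotarev) agrees.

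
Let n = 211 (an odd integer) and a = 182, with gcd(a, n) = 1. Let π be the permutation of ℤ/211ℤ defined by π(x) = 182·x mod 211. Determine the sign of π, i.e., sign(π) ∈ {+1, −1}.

Trace 172: π^k(172) = [172, 76, 117, 194, 71, 51, 209] for k=0..6.
The orbit structure of x ↦ 182x mod 211: 3 orbits of sizes [105, 105, 1].
With 3 cycles on 211 points, sign = (−1)^{211−3} = +1.
Check: (182/211) = +1 by Zolotarev.

+1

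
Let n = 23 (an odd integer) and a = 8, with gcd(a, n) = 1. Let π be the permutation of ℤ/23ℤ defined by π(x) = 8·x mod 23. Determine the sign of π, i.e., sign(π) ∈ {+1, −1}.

Orbit of 2 under x↦8x: [2, 16, 13, 12, 4, 9, 3]… (length divides ord_23(8)).
3 cycles of lengths [11, 11, 1].
23 − 3 = 20 transpositions; sign(π) = (−1)^20 = +1.
The Jacobi symbol (8|23) = +1 (Zolotarev) agrees.

+1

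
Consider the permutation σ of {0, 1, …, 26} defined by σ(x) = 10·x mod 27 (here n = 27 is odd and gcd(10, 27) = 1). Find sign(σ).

+1

Orbit of 1 under x↦10x: [1, 10, 19]… (length divides ord_27(10)).
Cycle type of π: 3×6 + 1×9; total 15 cycles.
sign(π) = (−1)^{n − #cycles} = (−1)^{27−15} = (−1)^12 = +1.
The Jacobi symbol (10|27) = +1 (Zolotarev) agrees.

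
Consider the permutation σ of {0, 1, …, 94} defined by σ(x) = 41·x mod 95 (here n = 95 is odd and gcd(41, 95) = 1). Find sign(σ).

-1

Start at x=91: 91 → 26 → 21 → 6 → 56 → 16 → 86 → … (one orbit).
Cycle type of π: 18×5 + 1×5; total 10 cycles.
With 10 cycles on 95 points, sign = (−1)^{95−10} = -1.
(41|95)_J = -1 (Zolotarev's lemma cross-check).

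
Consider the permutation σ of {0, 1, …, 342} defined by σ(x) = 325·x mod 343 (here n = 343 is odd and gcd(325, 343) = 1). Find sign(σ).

Orbit of 342 under x↦325x: [342, 18, 19, 1, 325, 324]… (length divides ord_343(325)).
Cycle lengths of π_325 on ℤ/343ℤ: [6, 6, 6, 6, 6, 6, 6, 6, 6, 6, 6, 6, 6, 6, 6, 6, 6, 6, 6, 6, 6, 6, 6, 6, 6, 6, 6, 6, 6, 6, 6, 6, 6, 6, 6, 6, 6, 6, 6, 6, 6, 6, 6, 6, 6, 6, 6, 6, 6, 6, 6, 6, 6, 6, 6, 6, 6, 1]; 58 cycles in total.
sign(π) = (−1)^{n − #cycles} = (−1)^{343−58} = (−1)^285 = -1.

-1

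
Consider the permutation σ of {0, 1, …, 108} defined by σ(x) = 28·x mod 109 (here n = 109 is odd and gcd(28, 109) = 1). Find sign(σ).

Trace 46: π^k(46) = [46, 89, 94, 16, 12, 9, 34] for k=0..6.
Cycle lengths of π_28 on ℤ/109ℤ: [54, 54, 1]; 3 cycles in total.
Σ(ℓ_i−1) = 109−3 = 106; sign = (−1)^106 = +1.
Via Zolotarev, sign(π_{28}) = (28|109) = +1.

+1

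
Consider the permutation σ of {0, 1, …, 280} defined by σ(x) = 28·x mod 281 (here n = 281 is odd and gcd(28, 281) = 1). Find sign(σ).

Orbit of 245 under x↦28x: [245, 116, 157, 181, 10, 280, 253]… (length divides ord_281(28)).
Cycle lengths of π_28 on ℤ/281ℤ: [28, 28, 28, 28, 28, 28, 28, 28, 28, 28, 1]; 11 cycles in total.
11 cycles on 281: each ℓ→(−1)^(ℓ−1), product (−1)^270 = +1.
(28|281)_J = +1 (Zolotarev's lemma cross-check).

+1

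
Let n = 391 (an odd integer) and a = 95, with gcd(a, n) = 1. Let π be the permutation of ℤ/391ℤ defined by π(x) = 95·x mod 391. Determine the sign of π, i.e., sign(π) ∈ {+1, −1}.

-1

Trace 16: π^k(16) = [16, 347, 121, 156, 353, 300, 348] for k=0..6.
π_95 has 6 disjoint cycles with lengths [176, 176, 16, 11, 11, 1] on {0,…,390}.
sign(π) = (−1)^{n − #cycles} = (−1)^{391−6} = (−1)^385 = -1.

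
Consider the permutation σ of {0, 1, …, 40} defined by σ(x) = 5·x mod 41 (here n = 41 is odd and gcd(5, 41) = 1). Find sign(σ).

+1

Trace 37: π^k(37) = [37, 21, 23, 33, 1, 5, 25] for k=0..6.
Cycle lengths of π_5 on ℤ/41ℤ: [20, 20, 1]; 3 cycles in total.
Σ(ℓ_i−1) = 41−3 = 38; sign = (−1)^38 = +1.
Zolotarev: (5|41) = +1, matching the cycle-count sign.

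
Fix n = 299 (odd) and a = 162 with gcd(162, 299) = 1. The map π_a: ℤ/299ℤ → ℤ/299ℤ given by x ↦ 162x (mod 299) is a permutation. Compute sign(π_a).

Orbit of 231 under x↦162x: [231, 47, 139, 93, 116, 254, 185]… (length divides ord_299(162)).
46 cycles of lengths [12, 12, 12, 12, 12, 12, 12, 12, 12, 12, 12, 12, 12, 12, 12, 12, 12, 12, 12, 12, 12, 12, 12, 1, 1, 1, 1, 1, 1, 1, 1, 1, 1, 1, 1, 1, 1, 1, 1, 1, 1, 1, 1, 1, 1, 1].
Σ(ℓ_i−1) = 299−46 = 253; sign = (−1)^253 = -1.

-1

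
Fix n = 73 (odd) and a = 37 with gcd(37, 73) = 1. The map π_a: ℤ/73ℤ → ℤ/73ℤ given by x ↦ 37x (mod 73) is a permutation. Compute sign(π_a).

+1

Start at x=37: 37 → 55 → 64 → 32 → 16 → 8 → 4 → … (one orbit).
The orbit structure of x ↦ 37x mod 73: 9 orbits of sizes [9, 9, 9, 9, 9, 9, 9, 9, 1].
9 cycles on 73: each ℓ→(−1)^(ℓ−1), product (−1)^64 = +1.
Via Zolotarev, sign(π_{37}) = (37|73) = +1.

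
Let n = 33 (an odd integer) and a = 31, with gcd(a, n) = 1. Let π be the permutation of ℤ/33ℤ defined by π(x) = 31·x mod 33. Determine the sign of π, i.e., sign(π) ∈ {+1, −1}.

+1

Orbit of 16 under x↦31x: [16, 1, 31, 4, 25]… (length divides ord_33(31)).
π_31 has 9 disjoint cycles with lengths [5, 5, 5, 5, 5, 5, 1, 1, 1] on {0,…,32}.
sign(π) = (−1)^{n − #cycles} = (−1)^{33−9} = (−1)^24 = +1.
The Jacobi symbol (31|33) = +1 (Zolotarev) agrees.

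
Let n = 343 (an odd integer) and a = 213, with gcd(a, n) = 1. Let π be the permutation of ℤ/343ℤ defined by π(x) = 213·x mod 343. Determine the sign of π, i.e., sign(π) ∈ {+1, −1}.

-1

Orbit of 220 under x↦213x: [220, 212, 223, 165, 159, 253, 38]… (length divides ord_343(213)).
4 cycles of lengths [294, 42, 6, 1].
343 − 4 = 339 transpositions; sign(π) = (−1)^339 = -1.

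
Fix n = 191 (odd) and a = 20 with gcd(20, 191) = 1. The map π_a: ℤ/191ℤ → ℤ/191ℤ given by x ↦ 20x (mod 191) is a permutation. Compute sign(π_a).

Start at x=32: 32 → 67 → 3 → 60 → 54 → 125 → 17 → … (one orbit).
Decompose π into cycles: lengths [95, 95, 1] (3 cycles, including the fixed point 0).
With 3 cycles on 191 points, sign = (−1)^{191−3} = +1.
Via Zolotarev, sign(π_{20}) = (20|191) = +1.

+1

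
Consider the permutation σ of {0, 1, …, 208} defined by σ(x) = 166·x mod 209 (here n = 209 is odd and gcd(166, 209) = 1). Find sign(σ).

Start at x=12: 12 → 111 → 34 → 1 → 166 → 177 → 122 → … (one orbit).
π_166 has 22 disjoint cycles with lengths [18, 18, 18, 18, 18, 18, 18, 18, 18, 18, 18, 1, 1, 1, 1, 1, 1, 1, 1, 1, 1, 1] on {0,…,208}.
Σ(ℓ_i−1) = 209−22 = 187; sign = (−1)^187 = -1.
Via Zolotarev, sign(π_{166}) = (166|209) = -1.

-1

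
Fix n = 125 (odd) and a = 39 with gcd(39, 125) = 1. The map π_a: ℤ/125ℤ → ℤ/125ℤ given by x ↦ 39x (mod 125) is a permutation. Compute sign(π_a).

+1

Orbit of 39 under x↦39x: [39, 21, 69, 66, 74, 11, 54]… (length divides ord_125(39)).
7 cycles of lengths [50, 50, 10, 10, 2, 2, 1].
Σ(ℓ_i−1) = 125−7 = 118; sign = (−1)^118 = +1.
Zolotarev: (39|125) = +1, matching the cycle-count sign.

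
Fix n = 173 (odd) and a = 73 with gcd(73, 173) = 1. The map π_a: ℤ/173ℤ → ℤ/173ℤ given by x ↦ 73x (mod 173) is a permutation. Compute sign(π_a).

Trace 81: π^k(81) = [81, 31, 14, 157, 43, 25, 95] for k=0..6.
π_73 has 3 disjoint cycles with lengths [86, 86, 1] on {0,…,172}.
173 − 3 = 170 transpositions; sign(π) = (−1)^170 = +1.
Check: (73/173) = +1 by Zolotarev.

+1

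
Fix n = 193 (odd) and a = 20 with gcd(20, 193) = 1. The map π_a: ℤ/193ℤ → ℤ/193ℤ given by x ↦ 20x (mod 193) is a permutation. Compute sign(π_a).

Start at x=87: 87 → 3 → 60 → 42 → 68 → 9 → 180 → … (one orbit).
π_20 has 4 disjoint cycles with lengths [64, 64, 64, 1] on {0,…,192}.
sign(π) = (−1)^{n − #cycles} = (−1)^{193−4} = (−1)^189 = -1.

-1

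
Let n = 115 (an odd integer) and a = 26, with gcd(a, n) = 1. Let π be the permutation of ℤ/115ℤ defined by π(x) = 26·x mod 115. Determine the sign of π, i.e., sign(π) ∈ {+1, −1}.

+1

Orbit of 16 under x↦26x: [16, 71, 6, 41, 31, 1, 26]… (length divides ord_115(26)).
Decompose π into cycles: lengths [11, 11, 11, 11, 11, 11, 11, 11, 11, 11, 1, 1, 1, 1, 1] (15 cycles, including the fixed point 0).
n − c = 115 − 15 = 100; sign = (−1)^100 = +1.
The Jacobi symbol (26|115) = +1 (Zolotarev) agrees.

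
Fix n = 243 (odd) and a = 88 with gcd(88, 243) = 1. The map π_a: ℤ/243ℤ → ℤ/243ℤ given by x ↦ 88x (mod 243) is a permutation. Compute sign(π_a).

+1

Orbit of 76 under x↦88x: [76, 127, 241, 67, 64, 43, 139]… (length divides ord_243(88)).
π_88 has 11 disjoint cycles with lengths [81, 81, 27, 27, 9, 9, 3, 3, 1, 1, 1] on {0,…,242}.
n − c = 243 − 11 = 232; sign = (−1)^232 = +1.
Check: (88/243) = +1 by Zolotarev.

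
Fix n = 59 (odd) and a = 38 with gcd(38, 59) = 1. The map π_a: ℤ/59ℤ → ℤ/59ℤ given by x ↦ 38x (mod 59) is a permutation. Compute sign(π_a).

Start at x=35: 35 → 32 → 36 → 11 → 5 → 13 → 22 → … (one orbit).
Cycle type of π: 58 + 1; total 2 cycles.
59 − 2 = 57 transpositions; sign(π) = (−1)^57 = -1.

-1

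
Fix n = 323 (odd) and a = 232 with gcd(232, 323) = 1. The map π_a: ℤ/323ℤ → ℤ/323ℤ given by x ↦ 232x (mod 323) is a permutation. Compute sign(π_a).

-1

Orbit of 44 under x↦232x: [44, 195, 20, 118, 244, 83, 199]… (length divides ord_323(232)).
6 cycles of lengths [144, 144, 16, 9, 9, 1].
6 cycles on 323: each ℓ→(−1)^(ℓ−1), product (−1)^317 = -1.
(232|323)_J = -1 (Zolotarev's lemma cross-check).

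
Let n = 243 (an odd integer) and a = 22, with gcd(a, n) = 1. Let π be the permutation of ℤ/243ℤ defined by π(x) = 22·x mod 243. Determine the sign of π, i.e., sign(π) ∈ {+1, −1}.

Orbit of 190 under x↦22x: [190, 49, 106, 145, 31, 196, 181]… (length divides ord_243(22)).
The orbit structure of x ↦ 22x mod 243: 11 orbits of sizes [81, 81, 27, 27, 9, 9, 3, 3, 1, 1, 1].
243 − 11 = 232 transpositions; sign(π) = (−1)^232 = +1.

+1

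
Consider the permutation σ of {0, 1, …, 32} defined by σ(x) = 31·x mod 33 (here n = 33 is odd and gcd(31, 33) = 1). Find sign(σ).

Trace 31: π^k(31) = [31, 4, 25, 16, 1] for k=0..4.
Cycle type of π: 5×6 + 1×3; total 9 cycles.
sign(π) = (−1)^{n − #cycles} = (−1)^{33−9} = (−1)^24 = +1.
The Jacobi symbol (31|33) = +1 (Zolotarev) agrees.

+1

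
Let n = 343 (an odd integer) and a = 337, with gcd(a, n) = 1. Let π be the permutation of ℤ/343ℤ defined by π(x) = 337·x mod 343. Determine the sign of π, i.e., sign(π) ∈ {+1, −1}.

Trace 71: π^k(71) = [71, 260, 155, 99, 92, 134, 225] for k=0..6.
Cycle type of π: 49×6 + 7×6 + 1×7; total 19 cycles.
sign(π) = (−1)^{n − #cycles} = (−1)^{343−19} = (−1)^324 = +1.
Zolotarev: (337|343) = +1, matching the cycle-count sign.

+1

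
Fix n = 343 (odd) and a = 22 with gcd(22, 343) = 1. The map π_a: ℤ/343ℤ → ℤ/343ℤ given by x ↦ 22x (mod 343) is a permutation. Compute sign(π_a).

+1

Orbit of 190 under x↦22x: [190, 64, 36, 106, 274, 197, 218]… (length divides ord_343(22)).
19 cycles of lengths [49, 49, 49, 49, 49, 49, 7, 7, 7, 7, 7, 7, 1, 1, 1, 1, 1, 1, 1].
343 − 19 = 324 transpositions; sign(π) = (−1)^324 = +1.
The Jacobi symbol (22|343) = +1 (Zolotarev) agrees.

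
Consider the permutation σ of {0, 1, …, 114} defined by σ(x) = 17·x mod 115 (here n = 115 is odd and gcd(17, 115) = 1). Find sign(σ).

+1

Trace 88: π^k(88) = [88, 1, 17, 59, 83, 31, 67] for k=0..6.
The orbit structure of x ↦ 17x mod 115: 5 orbits of sizes [44, 44, 22, 4, 1].
sign(π) = (−1)^{n − #cycles} = (−1)^{115−5} = (−1)^110 = +1.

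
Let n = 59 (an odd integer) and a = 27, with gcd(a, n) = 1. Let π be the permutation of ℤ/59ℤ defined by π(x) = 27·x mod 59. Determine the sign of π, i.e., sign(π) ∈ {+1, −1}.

Start at x=48: 48 → 57 → 5 → 17 → 46 → 3 → 22 → … (one orbit).
Cycle lengths of π_27 on ℤ/59ℤ: [29, 29, 1]; 3 cycles in total.
59 − 3 = 56 transpositions; sign(π) = (−1)^56 = +1.

+1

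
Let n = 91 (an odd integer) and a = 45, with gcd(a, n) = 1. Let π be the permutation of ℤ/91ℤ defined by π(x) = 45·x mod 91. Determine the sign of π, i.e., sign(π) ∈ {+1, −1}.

+1

Start at x=74: 74 → 54 → 64 → 59 → 16 → 83 → 4 → … (one orbit).
The orbit structure of x ↦ 45x mod 91: 9 orbits of sizes [12, 12, 12, 12, 12, 12, 12, 6, 1].
Σ(ℓ_i−1) = 91−9 = 82; sign = (−1)^82 = +1.
Check: (45/91) = +1 by Zolotarev.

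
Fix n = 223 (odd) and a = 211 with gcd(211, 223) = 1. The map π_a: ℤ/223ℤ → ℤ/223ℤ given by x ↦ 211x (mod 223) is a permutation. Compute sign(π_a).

+1

Orbit of 37 under x↦211x: [37, 2, 199, 65, 112, 217, 72]… (length divides ord_223(211)).
Cycle lengths of π_211 on ℤ/223ℤ: [111, 111, 1]; 3 cycles in total.
sign(π) = (−1)^{n − #cycles} = (−1)^{223−3} = (−1)^220 = +1.
The Jacobi symbol (211|223) = +1 (Zolotarev) agrees.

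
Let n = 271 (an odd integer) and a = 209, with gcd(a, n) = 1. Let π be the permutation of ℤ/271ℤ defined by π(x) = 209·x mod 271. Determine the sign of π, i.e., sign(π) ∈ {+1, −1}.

-1

Start at x=21: 21 → 53 → 237 → 211 → 197 → 252 → 94 → … (one orbit).
2 cycles of lengths [270, 1].
Σ(ℓ_i−1) = 271−2 = 269; sign = (−1)^269 = -1.
(209|271)_J = -1 (Zolotarev's lemma cross-check).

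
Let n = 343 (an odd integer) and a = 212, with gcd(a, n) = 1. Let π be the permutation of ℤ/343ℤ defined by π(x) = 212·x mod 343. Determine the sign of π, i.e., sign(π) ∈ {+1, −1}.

+1

Start at x=8: 8 → 324 → 88 → 134 → 282 → 102 → 15 → … (one orbit).
The orbit structure of x ↦ 212x mod 343: 7 orbits of sizes [147, 147, 21, 21, 3, 3, 1].
n − c = 343 − 7 = 336; sign = (−1)^336 = +1.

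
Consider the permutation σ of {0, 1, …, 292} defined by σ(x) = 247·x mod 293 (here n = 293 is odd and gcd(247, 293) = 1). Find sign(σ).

Orbit of 124 under x↦247x: [124, 156, 149, 178, 16, 143, 161]… (length divides ord_293(247)).
Cycle type of π: 146×2 + 1; total 3 cycles.
sign(π) = (−1)^{n − #cycles} = (−1)^{293−3} = (−1)^290 = +1.

+1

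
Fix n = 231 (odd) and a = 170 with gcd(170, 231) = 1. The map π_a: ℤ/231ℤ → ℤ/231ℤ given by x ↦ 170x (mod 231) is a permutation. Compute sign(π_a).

-1

Orbit of 214 under x↦170x: [214, 113, 37, 53, 1, 170, 25]… (length divides ord_231(170)).
Cycle type of π: 30×4 + 15×4 + 10×2 + 6×2 + 5×2 + 3×2 + 2 + 1; total 18 cycles.
Σ(ℓ_i−1) = 231−18 = 213; sign = (−1)^213 = -1.
(170|231)_J = -1 (Zolotarev's lemma cross-check).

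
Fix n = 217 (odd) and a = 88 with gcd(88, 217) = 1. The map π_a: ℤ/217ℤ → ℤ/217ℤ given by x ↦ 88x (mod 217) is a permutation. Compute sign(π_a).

Orbit of 149 under x↦88x: [149, 92, 67, 37, 1, 88]… (length divides ord_217(88)).
π_88 has 38 disjoint cycles with lengths [6, 6, 6, 6, 6, 6, 6, 6, 6, 6, 6, 6, 6, 6, 6, 6, 6, 6, 6, 6, 6, 6, 6, 6, 6, 6, 6, 6, 6, 6, 6, 6, 6, 6, 6, 3, 3, 1] on {0,…,216}.
38 cycles on 217: each ℓ→(−1)^(ℓ−1), product (−1)^179 = -1.
Check: (88/217) = -1 by Zolotarev.

-1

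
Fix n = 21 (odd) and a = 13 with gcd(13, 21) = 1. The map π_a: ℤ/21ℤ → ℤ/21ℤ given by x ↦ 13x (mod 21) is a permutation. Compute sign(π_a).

-1

Trace 13: π^k(13) = [13, 1] for k=0..1.
12 cycles of lengths [2, 2, 2, 2, 2, 2, 2, 2, 2, 1, 1, 1].
sign(π) = (−1)^{n − #cycles} = (−1)^{21−12} = (−1)^9 = -1.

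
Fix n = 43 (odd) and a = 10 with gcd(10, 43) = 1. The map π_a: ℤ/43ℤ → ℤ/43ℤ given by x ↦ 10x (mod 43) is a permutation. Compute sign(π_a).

Orbit of 35 under x↦10x: [35, 6, 17, 41, 23, 15, 21]… (length divides ord_43(10)).
Decompose π into cycles: lengths [21, 21, 1] (3 cycles, including the fixed point 0).
With 3 cycles on 43 points, sign = (−1)^{43−3} = +1.

+1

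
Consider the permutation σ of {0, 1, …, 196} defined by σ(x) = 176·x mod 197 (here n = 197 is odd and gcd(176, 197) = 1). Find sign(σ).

Trace 150: π^k(150) = [150, 2, 155, 94, 193, 84, 9] for k=0..6.
Cycle type of π: 196 + 1; total 2 cycles.
197 − 2 = 195 transpositions; sign(π) = (−1)^195 = -1.
(176|197)_J = -1 (Zolotarev's lemma cross-check).

-1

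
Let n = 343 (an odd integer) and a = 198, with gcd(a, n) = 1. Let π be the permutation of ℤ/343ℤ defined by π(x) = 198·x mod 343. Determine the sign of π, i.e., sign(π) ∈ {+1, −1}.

Start at x=99: 99 → 51 → 151 → 57 → 310 → 326 → 64 → … (one orbit).
The orbit structure of x ↦ 198x mod 343: 7 orbits of sizes [147, 147, 21, 21, 3, 3, 1].
343 − 7 = 336 transpositions; sign(π) = (−1)^336 = +1.
Check: (198/343) = +1 by Zolotarev.

+1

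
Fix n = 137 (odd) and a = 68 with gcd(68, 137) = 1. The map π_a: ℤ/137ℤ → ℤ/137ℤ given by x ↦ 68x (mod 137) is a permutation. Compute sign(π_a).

+1

Start at x=7: 7 → 65 → 36 → 119 → 9 → 64 → 105 → … (one orbit).
Cycle lengths of π_68 on ℤ/137ℤ: [68, 68, 1]; 3 cycles in total.
3 cycles on 137: each ℓ→(−1)^(ℓ−1), product (−1)^134 = +1.
(68|137)_J = +1 (Zolotarev's lemma cross-check).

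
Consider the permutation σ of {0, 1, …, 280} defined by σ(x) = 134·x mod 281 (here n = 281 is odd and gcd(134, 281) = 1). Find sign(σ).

-1

Start at x=234: 234 → 165 → 192 → 157 → 244 → 100 → 193 → … (one orbit).
Cycle lengths of π_134 on ℤ/281ℤ: [56, 56, 56, 56, 56, 1]; 6 cycles in total.
With 6 cycles on 281 points, sign = (−1)^{281−6} = -1.
Zolotarev: (134|281) = -1, matching the cycle-count sign.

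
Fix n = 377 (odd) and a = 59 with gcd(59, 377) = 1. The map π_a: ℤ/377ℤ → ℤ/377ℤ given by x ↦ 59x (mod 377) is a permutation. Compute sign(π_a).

Start at x=30: 30 → 262 → 1 → 59 → 88 → 291 → 204 → … (one orbit).
The orbit structure of x ↦ 59x mod 377: 58 orbits of sizes [12, 12, 12, 12, 12, 12, 12, 12, 12, 12, 12, 12, 12, 12, 12, 12, 12, 12, 12, 12, 12, 12, 12, 12, 12, 12, 12, 12, 12, 1, 1, 1, 1, 1, 1, 1, 1, 1, 1, 1, 1, 1, 1, 1, 1, 1, 1, 1, 1, 1, 1, 1, 1, 1, 1, 1, 1, 1].
58 cycles on 377: each ℓ→(−1)^(ℓ−1), product (−1)^319 = -1.
Check: (59/377) = -1 by Zolotarev.

-1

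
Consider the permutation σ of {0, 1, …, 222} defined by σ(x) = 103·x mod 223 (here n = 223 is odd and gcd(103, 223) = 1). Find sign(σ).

Start at x=193: 193 → 32 → 174 → 82 → 195 → 15 → 207 → … (one orbit).
The orbit structure of x ↦ 103x mod 223: 4 orbits of sizes [74, 74, 74, 1].
223 − 4 = 219 transpositions; sign(π) = (−1)^219 = -1.

-1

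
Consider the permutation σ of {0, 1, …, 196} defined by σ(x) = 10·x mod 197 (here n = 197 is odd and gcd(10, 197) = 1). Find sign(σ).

Orbit of 47 under x↦10x: [47, 76, 169, 114, 155, 171, 134]… (length divides ord_197(10)).
Decompose π into cycles: lengths [98, 98, 1] (3 cycles, including the fixed point 0).
Σ(ℓ_i−1) = 197−3 = 194; sign = (−1)^194 = +1.
Via Zolotarev, sign(π_{10}) = (10|197) = +1.

+1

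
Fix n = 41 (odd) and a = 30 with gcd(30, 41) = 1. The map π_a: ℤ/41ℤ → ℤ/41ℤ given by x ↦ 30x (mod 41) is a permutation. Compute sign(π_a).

-1

Start at x=39: 39 → 22 → 4 → 38 → 33 → 6 → 16 → … (one orbit).
Decompose π into cycles: lengths [40, 1] (2 cycles, including the fixed point 0).
sign(π) = (−1)^{n − #cycles} = (−1)^{41−2} = (−1)^39 = -1.
Zolotarev: (30|41) = -1, matching the cycle-count sign.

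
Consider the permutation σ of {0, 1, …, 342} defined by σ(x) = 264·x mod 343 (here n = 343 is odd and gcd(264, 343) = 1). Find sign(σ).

-1

Start at x=79: 79 → 276 → 148 → 313 → 312 → 48 → 324 → … (one orbit).
16 cycles of lengths [42, 42, 42, 42, 42, 42, 42, 6, 6, 6, 6, 6, 6, 6, 6, 1].
n − c = 343 − 16 = 327; sign = (−1)^327 = -1.
Check: (264/343) = -1 by Zolotarev.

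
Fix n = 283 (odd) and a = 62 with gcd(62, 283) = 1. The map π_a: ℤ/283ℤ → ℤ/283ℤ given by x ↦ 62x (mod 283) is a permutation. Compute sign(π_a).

+1

Start at x=271: 271 → 105 → 1 → 62 → 165 → 42 → 57 → … (one orbit).
π_62 has 3 disjoint cycles with lengths [141, 141, 1] on {0,…,282}.
3 cycles on 283: each ℓ→(−1)^(ℓ−1), product (−1)^280 = +1.
Check: (62/283) = +1 by Zolotarev.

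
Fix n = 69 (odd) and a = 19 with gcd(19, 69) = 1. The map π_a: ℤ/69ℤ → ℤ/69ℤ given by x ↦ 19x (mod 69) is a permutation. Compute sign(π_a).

-1

Trace 10: π^k(10) = [10, 52, 22, 4, 7, 64, 43] for k=0..6.
Decompose π into cycles: lengths [22, 22, 22, 1, 1, 1] (6 cycles, including the fixed point 0).
Σ(ℓ_i−1) = 69−6 = 63; sign = (−1)^63 = -1.
Zolotarev: (19|69) = -1, matching the cycle-count sign.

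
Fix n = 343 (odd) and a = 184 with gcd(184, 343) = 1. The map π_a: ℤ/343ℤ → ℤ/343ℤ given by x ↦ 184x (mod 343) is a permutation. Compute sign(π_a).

Start at x=165: 165 → 176 → 142 → 60 → 64 → 114 → 53 → … (one orbit).
The orbit structure of x ↦ 184x mod 343: 7 orbits of sizes [147, 147, 21, 21, 3, 3, 1].
n − c = 343 − 7 = 336; sign = (−1)^336 = +1.

+1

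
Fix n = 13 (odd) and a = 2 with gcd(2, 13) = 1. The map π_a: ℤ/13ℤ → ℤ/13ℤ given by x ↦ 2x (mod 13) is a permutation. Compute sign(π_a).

-1

Start at x=10: 10 → 7 → 1 → 2 → 4 → 8 → 3 → … (one orbit).
π_2 has 2 disjoint cycles with lengths [12, 1] on {0,…,12}.
13 − 2 = 11 transpositions; sign(π) = (−1)^11 = -1.
(2|13)_J = -1 (Zolotarev's lemma cross-check).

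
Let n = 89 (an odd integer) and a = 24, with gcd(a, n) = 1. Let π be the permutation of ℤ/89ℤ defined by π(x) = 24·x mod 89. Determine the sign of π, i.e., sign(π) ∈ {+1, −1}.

-1

Orbit of 71 under x↦24x: [71, 13, 45, 12, 21, 59, 81]… (length divides ord_89(24)).
π_24 has 2 disjoint cycles with lengths [88, 1] on {0,…,88}.
sign(π) = (−1)^{n − #cycles} = (−1)^{89−2} = (−1)^87 = -1.
Via Zolotarev, sign(π_{24}) = (24|89) = -1.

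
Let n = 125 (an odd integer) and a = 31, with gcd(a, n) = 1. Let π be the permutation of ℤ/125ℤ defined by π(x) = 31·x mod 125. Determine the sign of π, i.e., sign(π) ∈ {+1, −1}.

+1

Start at x=106: 106 → 36 → 116 → 96 → 101 → 6 → 61 → … (one orbit).
13 cycles of lengths [25, 25, 25, 25, 5, 5, 5, 5, 1, 1, 1, 1, 1].
Σ(ℓ_i−1) = 125−13 = 112; sign = (−1)^112 = +1.
The Jacobi symbol (31|125) = +1 (Zolotarev) agrees.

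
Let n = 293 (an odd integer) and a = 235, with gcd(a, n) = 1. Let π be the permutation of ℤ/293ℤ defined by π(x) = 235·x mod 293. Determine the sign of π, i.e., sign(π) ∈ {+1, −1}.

+1

Orbit of 100 under x↦235x: [100, 60, 36, 256, 95, 57, 210]… (length divides ord_293(235)).
Cycle lengths of π_235 on ℤ/293ℤ: [73, 73, 73, 73, 1]; 5 cycles in total.
With 5 cycles on 293 points, sign = (−1)^{293−5} = +1.
The Jacobi symbol (235|293) = +1 (Zolotarev) agrees.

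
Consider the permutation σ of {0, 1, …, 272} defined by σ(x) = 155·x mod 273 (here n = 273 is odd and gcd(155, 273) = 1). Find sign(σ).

Orbit of 155 under x↦155x: [155, 1]… (length divides ord_273(155)).
Cycle type of π: 2×133 + 1×7; total 140 cycles.
sign(π) = (−1)^{n − #cycles} = (−1)^{273−140} = (−1)^133 = -1.
Zolotarev: (155|273) = -1, matching the cycle-count sign.

-1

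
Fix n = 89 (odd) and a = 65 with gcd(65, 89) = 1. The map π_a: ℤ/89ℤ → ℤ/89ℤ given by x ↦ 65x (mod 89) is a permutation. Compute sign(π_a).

Orbit of 39 under x↦65x: [39, 43, 36, 26, 88, 24, 47]… (length divides ord_89(65)).
π_65 has 2 disjoint cycles with lengths [88, 1] on {0,…,88}.
n − c = 89 − 2 = 87; sign = (−1)^87 = -1.

-1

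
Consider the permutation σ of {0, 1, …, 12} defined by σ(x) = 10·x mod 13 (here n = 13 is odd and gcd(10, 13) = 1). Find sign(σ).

+1

Start at x=10: 10 → 9 → 12 → 3 → 4 → 1 → 10 (one orbit).
π_10 has 3 disjoint cycles with lengths [6, 6, 1] on {0,…,12}.
sign(π) = (−1)^{n − #cycles} = (−1)^{13−3} = (−1)^10 = +1.
The Jacobi symbol (10|13) = +1 (Zolotarev) agrees.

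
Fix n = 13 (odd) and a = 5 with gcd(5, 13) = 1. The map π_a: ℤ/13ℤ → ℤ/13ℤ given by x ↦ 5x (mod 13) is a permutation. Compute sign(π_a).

-1

Orbit of 1 under x↦5x: [1, 5, 12, 8]… (length divides ord_13(5)).
4 cycles of lengths [4, 4, 4, 1].
n − c = 13 − 4 = 9; sign = (−1)^9 = -1.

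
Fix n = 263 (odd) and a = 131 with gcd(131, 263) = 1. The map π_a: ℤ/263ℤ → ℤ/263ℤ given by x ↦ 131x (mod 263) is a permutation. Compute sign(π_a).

Start at x=38: 38 → 244 → 141 → 61 → 101 → 81 → 91 → … (one orbit).
Decompose π into cycles: lengths [262, 1] (2 cycles, including the fixed point 0).
263 − 2 = 261 transpositions; sign(π) = (−1)^261 = -1.
(131|263)_J = -1 (Zolotarev's lemma cross-check).

-1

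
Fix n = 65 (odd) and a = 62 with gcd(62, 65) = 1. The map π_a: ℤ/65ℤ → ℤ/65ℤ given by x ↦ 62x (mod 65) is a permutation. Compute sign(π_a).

Trace 23: π^k(23) = [23, 61, 12, 29, 43, 1, 62] for k=0..6.
Decompose π into cycles: lengths [12, 12, 12, 12, 6, 6, 4, 1] (8 cycles, including the fixed point 0).
sign(π) = (−1)^{n − #cycles} = (−1)^{65−8} = (−1)^57 = -1.

-1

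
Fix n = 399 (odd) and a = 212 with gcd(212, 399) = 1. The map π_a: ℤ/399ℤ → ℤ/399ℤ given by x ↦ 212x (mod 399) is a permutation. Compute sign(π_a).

+1

Trace 226: π^k(226) = [226, 32, 1, 212, 256, 8, 100] for k=0..6.
Decompose π into cycles: lengths [18, 18, 18, 18, 18, 18, 18, 18, 18, 18, 18, 18, 18, 18, 18, 18, 18, 18, 18, 18, 18, 6, 6, 3, 3, 2, 1] (27 cycles, including the fixed point 0).
With 27 cycles on 399 points, sign = (−1)^{399−27} = +1.
(212|399)_J = +1 (Zolotarev's lemma cross-check).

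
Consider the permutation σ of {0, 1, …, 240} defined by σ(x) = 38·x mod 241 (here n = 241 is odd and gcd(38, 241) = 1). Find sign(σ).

-1

Start at x=230: 230 → 64 → 22 → 113 → 197 → 15 → 88 → … (one orbit).
6 cycles of lengths [48, 48, 48, 48, 48, 1].
sign(π) = (−1)^{n − #cycles} = (−1)^{241−6} = (−1)^235 = -1.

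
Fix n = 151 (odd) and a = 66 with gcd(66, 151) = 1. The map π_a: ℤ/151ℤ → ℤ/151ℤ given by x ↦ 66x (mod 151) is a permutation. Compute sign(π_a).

-1

Start at x=2: 2 → 132 → 105 → 135 → 1 → 66 → 128 → … (one orbit).
6 cycles of lengths [30, 30, 30, 30, 30, 1].
n − c = 151 − 6 = 145; sign = (−1)^145 = -1.
The Jacobi symbol (66|151) = -1 (Zolotarev) agrees.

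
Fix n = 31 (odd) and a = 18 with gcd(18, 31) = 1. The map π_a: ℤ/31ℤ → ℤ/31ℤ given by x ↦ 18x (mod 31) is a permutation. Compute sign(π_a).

Orbit of 18 under x↦18x: [18, 14, 4, 10, 25, 16, 9]… (length divides ord_31(18)).
The orbit structure of x ↦ 18x mod 31: 3 orbits of sizes [15, 15, 1].
Σ(ℓ_i−1) = 31−3 = 28; sign = (−1)^28 = +1.
Zolotarev: (18|31) = +1, matching the cycle-count sign.

+1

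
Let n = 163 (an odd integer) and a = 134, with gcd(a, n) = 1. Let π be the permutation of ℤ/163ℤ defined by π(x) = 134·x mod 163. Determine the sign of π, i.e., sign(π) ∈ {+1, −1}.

+1

Orbit of 4 under x↦134x: [4, 47, 104, 81, 96, 150, 51]… (length divides ord_163(134)).
Decompose π into cycles: lengths [81, 81, 1] (3 cycles, including the fixed point 0).
With 3 cycles on 163 points, sign = (−1)^{163−3} = +1.
Via Zolotarev, sign(π_{134}) = (134|163) = +1.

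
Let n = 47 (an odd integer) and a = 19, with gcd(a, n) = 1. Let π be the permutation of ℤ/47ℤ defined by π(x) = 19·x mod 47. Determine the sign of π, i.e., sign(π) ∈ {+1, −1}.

Orbit of 17 under x↦19x: [17, 41, 27, 43, 18, 13, 12]… (length divides ord_47(19)).
2 cycles of lengths [46, 1].
sign(π) = (−1)^{n − #cycles} = (−1)^{47−2} = (−1)^45 = -1.
Zolotarev: (19|47) = -1, matching the cycle-count sign.

-1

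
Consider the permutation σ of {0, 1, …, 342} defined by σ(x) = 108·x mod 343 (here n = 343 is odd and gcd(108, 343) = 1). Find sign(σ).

-1

Trace 198: π^k(198) = [198, 118, 53, 236, 106, 129, 212] for k=0..6.
4 cycles of lengths [294, 42, 6, 1].
sign(π) = (−1)^{n − #cycles} = (−1)^{343−4} = (−1)^339 = -1.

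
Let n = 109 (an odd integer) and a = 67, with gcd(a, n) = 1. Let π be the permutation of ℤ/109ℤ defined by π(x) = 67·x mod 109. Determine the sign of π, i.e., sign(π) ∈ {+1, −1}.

Trace 76: π^k(76) = [76, 78, 103, 34, 98, 26, 107] for k=0..6.
Cycle lengths of π_67 on ℤ/109ℤ: [108, 1]; 2 cycles in total.
n − c = 109 − 2 = 107; sign = (−1)^107 = -1.

-1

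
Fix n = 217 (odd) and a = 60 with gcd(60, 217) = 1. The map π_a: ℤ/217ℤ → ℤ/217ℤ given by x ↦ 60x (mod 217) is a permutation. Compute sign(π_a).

Orbit of 60 under x↦60x: [60, 128, 85, 109, 30, 64, 151]… (length divides ord_217(60)).
12 cycles of lengths [30, 30, 30, 30, 30, 30, 10, 10, 10, 3, 3, 1].
n − c = 217 − 12 = 205; sign = (−1)^205 = -1.
Zolotarev: (60|217) = -1, matching the cycle-count sign.

-1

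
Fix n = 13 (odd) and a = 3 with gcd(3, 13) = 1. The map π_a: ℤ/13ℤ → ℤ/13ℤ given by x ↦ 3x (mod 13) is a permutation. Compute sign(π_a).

Trace 9: π^k(9) = [9, 1, 3] for k=0..2.
5 cycles of lengths [3, 3, 3, 3, 1].
5 cycles on 13: each ℓ→(−1)^(ℓ−1), product (−1)^8 = +1.

+1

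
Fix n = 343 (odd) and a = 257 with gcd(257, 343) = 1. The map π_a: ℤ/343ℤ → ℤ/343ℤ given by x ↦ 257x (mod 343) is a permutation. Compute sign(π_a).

-1

Trace 262: π^k(262) = [262, 106, 145, 221, 202, 121, 227] for k=0..6.
4 cycles of lengths [294, 42, 6, 1].
343 − 4 = 339 transpositions; sign(π) = (−1)^339 = -1.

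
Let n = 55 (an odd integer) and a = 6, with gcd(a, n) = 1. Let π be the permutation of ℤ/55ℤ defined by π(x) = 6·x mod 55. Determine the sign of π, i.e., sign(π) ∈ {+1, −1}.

-1

Start at x=6: 6 → 36 → 51 → 31 → 21 → 16 → 41 → … (one orbit).
Decompose π into cycles: lengths [10, 10, 10, 10, 10, 1, 1, 1, 1, 1] (10 cycles, including the fixed point 0).
55 − 10 = 45 transpositions; sign(π) = (−1)^45 = -1.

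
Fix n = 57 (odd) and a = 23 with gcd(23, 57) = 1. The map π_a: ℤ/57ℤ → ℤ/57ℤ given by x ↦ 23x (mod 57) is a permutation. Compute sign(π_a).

-1

Orbit of 28 under x↦23x: [28, 17, 49, 44, 43, 20, 4]… (length divides ord_57(23)).
Cycle lengths of π_23 on ℤ/57ℤ: [18, 18, 9, 9, 2, 1]; 6 cycles in total.
With 6 cycles on 57 points, sign = (−1)^{57−6} = -1.
Zolotarev: (23|57) = -1, matching the cycle-count sign.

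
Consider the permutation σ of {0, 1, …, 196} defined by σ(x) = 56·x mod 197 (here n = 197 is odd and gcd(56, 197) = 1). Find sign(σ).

-1

Orbit of 166 under x↦56x: [166, 37, 102, 196, 141, 16, 108]… (length divides ord_197(56)).
Cycle lengths of π_56 on ℤ/197ℤ: [196, 1]; 2 cycles in total.
197 − 2 = 195 transpositions; sign(π) = (−1)^195 = -1.
Zolotarev: (56|197) = -1, matching the cycle-count sign.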